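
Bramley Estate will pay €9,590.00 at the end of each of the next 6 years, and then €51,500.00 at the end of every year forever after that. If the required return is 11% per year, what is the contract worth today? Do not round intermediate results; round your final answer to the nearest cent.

PV of 6-year annuity: €9,590.00 × [1 − (1+0.11)^−6] / 0.11 = 40570.85802
Perpetuity value at year 6: €51,500.00 / 0.11 = 468181.81818
PV of perpetuity: 468181.81818 / (1+0.11)^6 = 250309.11871
Total PV = 40570.85802 + 250309.11871 = 290879.97673

€290879.98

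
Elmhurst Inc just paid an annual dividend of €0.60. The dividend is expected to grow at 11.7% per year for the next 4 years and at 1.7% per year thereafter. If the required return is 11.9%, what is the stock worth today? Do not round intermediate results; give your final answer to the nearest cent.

€8.33

D_1 = 0.67020
D_2 = 0.74861
D_3 = 0.83620
D_4 = 0.93404
Terminal value at year 4: TV = D_4×(1+g_2)/(r−g_2) = 0.94992/0.102 = 9.31290
P_0 = D_1/(1+r)^1 + D_2/(1+r)^2 + D_3/(1+r)^3 + D_4/(1+r)^4 + TV/(1+r)^4
    = 0.59893 + 0.59786 + 0.59679 + 0.59572 + 5.93970 = 8.32899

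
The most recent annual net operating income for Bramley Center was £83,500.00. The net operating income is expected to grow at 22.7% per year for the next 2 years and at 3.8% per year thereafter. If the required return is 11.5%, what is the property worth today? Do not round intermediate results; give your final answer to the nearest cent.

D_1 = 102454.50000
D_2 = 125711.67150
Terminal value at year 2: TV = D_2×(1+g_2)/(r−g_2) = 130488.71502/0.077 = 1694658.63658
P_0 = D_1/(1+r)^1 + D_2/(1+r)^2 + TV/(1+r)^2
    = 91887.44395 + 101117.39347 + 1363114.99253 = 1556119.82995

£1556119.83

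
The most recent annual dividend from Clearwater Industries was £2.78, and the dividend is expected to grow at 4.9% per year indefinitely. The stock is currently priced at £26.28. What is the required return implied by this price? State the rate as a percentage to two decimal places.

D₁ = £2.78 × 1.049 = £2.9162
P = D₁/(r − g) ⇒ r = D₁/P + g = £2.9162/£26.28 + 0.049 = 0.110967 + 0.049 = 0.159967

16.00%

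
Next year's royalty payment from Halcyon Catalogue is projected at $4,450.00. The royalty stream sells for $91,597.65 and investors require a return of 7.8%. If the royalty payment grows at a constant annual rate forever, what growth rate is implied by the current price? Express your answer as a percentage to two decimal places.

2.94%

P = D₁/(r−g) ⇒ g = r − D₁/P = 0.078 − $4,450.00/$91,597.65 = 0.029418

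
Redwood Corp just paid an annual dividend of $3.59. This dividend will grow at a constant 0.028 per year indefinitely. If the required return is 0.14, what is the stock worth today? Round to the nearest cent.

D₁ = D₀ × (1 + g) = $3.59 × 1.028 = $3.6905
Growing perpetuity: P = D₁ / (r − g) = $3.6905 / (0.14 − 0.028) = $32.95

$32.95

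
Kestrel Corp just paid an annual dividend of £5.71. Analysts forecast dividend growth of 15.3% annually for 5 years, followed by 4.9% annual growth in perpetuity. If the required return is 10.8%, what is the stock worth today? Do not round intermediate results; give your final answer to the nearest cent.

D_1 = 6.58363
D_2 = 7.59093
D_3 = 8.75234
D_4 = 10.09144
D_5 = 11.63544
Terminal value at year 5: TV = D_5×(1+g_2)/(r−g_2) = 12.20557/0.059 = 206.87410
P_0 = D_1/(1+r)^1 + D_2/(1+r)^2 + D_3/(1+r)^3 + D_4/(1+r)^4 + D_5/(1+r)^5 + TV/(1+r)^5
    = 5.94190 + 6.18323 + 6.43435 + 6.69567 + 6.96761 + 123.88175 = 156.10451

£156.10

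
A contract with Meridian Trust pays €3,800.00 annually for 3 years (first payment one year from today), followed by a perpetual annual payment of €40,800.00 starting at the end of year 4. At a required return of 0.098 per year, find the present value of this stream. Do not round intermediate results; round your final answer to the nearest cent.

€323988.06

PV of 3-year annuity: €3,800.00 × [1 − (1+0.098)^−3] / 0.098 = 9483.41071
Perpetuity value at year 3: €40,800.00 / 0.098 = 416326.53061
PV of perpetuity: 416326.53061 / (1+0.098)^3 = 314504.64719
Total PV = 9483.41071 + 314504.64719 = 323988.05790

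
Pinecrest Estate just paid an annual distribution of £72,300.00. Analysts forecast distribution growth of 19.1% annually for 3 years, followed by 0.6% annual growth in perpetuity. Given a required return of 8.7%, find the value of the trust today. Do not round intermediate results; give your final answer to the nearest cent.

£1442245.54

D_1 = 86109.30000
D_2 = 102556.17630
D_3 = 122144.40597
Terminal value at year 3: TV = D_3×(1+g_2)/(r−g_2) = 122877.27241/0.081 = 1517003.36308
P_0 = D_1/(1+r)^1 + D_2/(1+r)^2 + D_3/(1+r)^3 + TV/(1+r)^3
    = 79217.38730 + 86796.60375 + 95100.97063 + 1181130.57345 = 1442245.53513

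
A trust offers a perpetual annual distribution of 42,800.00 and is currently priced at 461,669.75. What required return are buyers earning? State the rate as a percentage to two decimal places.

P = C/r ⇒ r = C/P = 42,800.00/461,669.75 = 0.092707

9.27%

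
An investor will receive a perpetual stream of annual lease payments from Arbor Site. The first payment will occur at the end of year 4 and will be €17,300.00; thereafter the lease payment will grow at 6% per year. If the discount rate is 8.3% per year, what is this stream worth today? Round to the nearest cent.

Value at end of year 3: C₁ / (r − g) = €17,300.00 / (0.083 − 0.06) = €752,173.9130
Discount to today: PV = €752,173.9130 / (1 + 0.083)^3 = €752,173.9130 / 1.270239 = €592,151.59

€592151.59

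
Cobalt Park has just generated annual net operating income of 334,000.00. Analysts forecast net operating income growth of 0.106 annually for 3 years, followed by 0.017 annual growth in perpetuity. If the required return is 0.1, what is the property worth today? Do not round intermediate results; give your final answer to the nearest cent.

D_1 = 369404.00000
D_2 = 408560.82400
D_3 = 451868.27134
Terminal value at year 3: TV = D_3×(1+g_2)/(r−g_2) = 459550.03196/0.083 = 5536747.37297
P_0 = D_1/(1+r)^1 + D_2/(1+r)^2 + D_3/(1+r)^3 + TV/(1+r)^3
    = 335821.81818 + 337653.57355 + 339495.32032 + 4159840.25017 = 5172810.96222

5172810.96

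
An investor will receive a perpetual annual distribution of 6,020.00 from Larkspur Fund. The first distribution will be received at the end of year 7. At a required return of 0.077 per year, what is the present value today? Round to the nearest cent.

Value at end of year 6: C / r = 6,020.00 / 0.077 = 78,181.8182
Discount to today: PV = 78,181.8182 / (1 + 0.077)^6 = 78,181.8182 / 1.560609 = 50,096.98

50096.98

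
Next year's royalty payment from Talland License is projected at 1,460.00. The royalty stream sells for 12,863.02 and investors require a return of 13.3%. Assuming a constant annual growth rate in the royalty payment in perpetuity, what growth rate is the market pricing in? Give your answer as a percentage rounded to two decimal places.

1.95%

P = D₁/(r−g) ⇒ g = r − D₁/P = 0.133 − 1,460.00/12,863.02 = 0.019496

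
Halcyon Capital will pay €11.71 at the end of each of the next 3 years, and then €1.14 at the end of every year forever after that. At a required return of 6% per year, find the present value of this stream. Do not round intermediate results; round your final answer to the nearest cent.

PV of 3-year annuity: €11.71 × [1 − (1+0.06)^−3] / 0.06 = 31.30097
Perpetuity value at year 3: €1.14 / 0.06 = 19.00000
PV of perpetuity: 19.00000 / (1+0.06)^3 = 15.95277
Total PV = 31.30097 + 15.95277 = 47.25374

€47.25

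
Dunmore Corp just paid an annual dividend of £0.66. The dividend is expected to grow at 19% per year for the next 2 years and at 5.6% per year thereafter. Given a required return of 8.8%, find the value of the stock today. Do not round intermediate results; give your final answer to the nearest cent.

£27.57

D_1 = 0.78540
D_2 = 0.93463
Terminal value at year 2: TV = D_2×(1+g_2)/(r−g_2) = 0.98697/0.032 = 30.84266
P_0 = D_1/(1+r)^1 + D_2/(1+r)^2 + TV/(1+r)^2
    = 0.72188 + 0.78955 + 26.05518 = 27.56660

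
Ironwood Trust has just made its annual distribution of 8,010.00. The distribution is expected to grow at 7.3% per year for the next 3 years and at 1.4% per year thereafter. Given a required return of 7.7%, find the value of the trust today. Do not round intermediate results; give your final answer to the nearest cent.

151343.66

D_1 = 8594.73000
D_2 = 9222.14529
D_3 = 9895.36190
Terminal value at year 3: TV = D_3×(1+g_2)/(r−g_2) = 10033.89696/0.063 = 159268.20576
P_0 = D_1/(1+r)^1 + D_2/(1+r)^2 + D_3/(1+r)^3 + TV/(1+r)^3
    = 7980.25070 + 7950.61188 + 7921.08315 + 127491.71923 = 151343.66495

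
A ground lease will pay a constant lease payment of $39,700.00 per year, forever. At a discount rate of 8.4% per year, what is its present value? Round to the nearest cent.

Level perpetuity: PV = C / r = $39,700.00 / 0.084 = $472,619.05

$472619.05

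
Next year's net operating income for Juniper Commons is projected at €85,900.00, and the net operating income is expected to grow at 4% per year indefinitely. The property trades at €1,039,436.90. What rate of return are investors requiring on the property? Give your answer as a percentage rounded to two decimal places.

12.26%

P = D₁/(r − g) ⇒ r = D₁/P + g = €85,900.0000/€1,039,436.90 + 0.04 = 0.082641 + 0.04 = 0.122641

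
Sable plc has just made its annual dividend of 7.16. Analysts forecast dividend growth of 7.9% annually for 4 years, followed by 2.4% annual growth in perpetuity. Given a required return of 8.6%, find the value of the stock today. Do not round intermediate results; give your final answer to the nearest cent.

143.42

D_1 = 7.72564
D_2 = 8.33597
D_3 = 8.99451
D_4 = 9.70507
Terminal value at year 4: TV = D_4×(1+g_2)/(r−g_2) = 9.93799/0.062 = 160.29024
P_0 = D_1/(1+r)^1 + D_2/(1+r)^2 + D_3/(1+r)^3 + D_4/(1+r)^4 + TV/(1+r)^4
    = 7.11385 + 7.06800 + 7.02244 + 6.97717 + 115.23589 = 143.41735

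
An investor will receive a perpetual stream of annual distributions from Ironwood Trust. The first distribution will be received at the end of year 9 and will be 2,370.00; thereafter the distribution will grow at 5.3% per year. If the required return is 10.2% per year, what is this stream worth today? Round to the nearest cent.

22238.19

Value at end of year 8: C₁ / (r − g) = 2,370.00 / (0.102 − 0.053) = 48,367.3469
Discount to today: PV = 48,367.3469 / (1 + 0.102)^8 = 48,367.3469 / 2.174967 = 22,238.19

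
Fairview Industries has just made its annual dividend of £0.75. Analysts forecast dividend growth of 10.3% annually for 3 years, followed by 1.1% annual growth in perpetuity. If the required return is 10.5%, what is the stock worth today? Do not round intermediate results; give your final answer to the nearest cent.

D_1 = 0.82725
D_2 = 0.91246
D_3 = 1.00644
Terminal value at year 3: TV = D_3×(1+g_2)/(r−g_2) = 1.01751/0.094 = 10.82458
P_0 = D_1/(1+r)^1 + D_2/(1+r)^2 + D_3/(1+r)^3 + TV/(1+r)^3
    = 0.74864 + 0.74729 + 0.74593 + 8.02277 = 10.26463

£10.26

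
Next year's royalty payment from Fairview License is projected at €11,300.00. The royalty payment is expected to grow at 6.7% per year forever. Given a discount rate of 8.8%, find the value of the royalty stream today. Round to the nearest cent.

Growing perpetuity: P = D₁ / (r − g) = €11,300.0000 / (0.088 − 0.067) = €538,095.24

€538095.24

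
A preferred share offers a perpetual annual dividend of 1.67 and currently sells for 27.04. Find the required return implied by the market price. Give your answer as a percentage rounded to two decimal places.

6.18%

P = C/r ⇒ r = C/P = 1.67/27.04 = 0.061760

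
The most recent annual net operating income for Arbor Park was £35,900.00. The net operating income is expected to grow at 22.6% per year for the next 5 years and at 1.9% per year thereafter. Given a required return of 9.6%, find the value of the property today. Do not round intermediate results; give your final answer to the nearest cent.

D_1 = 44013.40000
D_2 = 53960.42840
D_3 = 66155.48522
D_4 = 81106.62488
D_5 = 99436.72210
Terminal value at year 5: TV = D_5×(1+g_2)/(r−g_2) = 101326.01982/0.077 = 1315922.33533
P_0 = D_1/(1+r)^1 + D_2/(1+r)^2 + D_3/(1+r)^3 + D_4/(1+r)^4 + D_5/(1+r)^5 + TV/(1+r)^5
    = 40158.21168 + 44921.50321 + 50249.78370 + 56210.06826 + 62877.32089 + 832103.76601 = 1086520.65375

£1086520.65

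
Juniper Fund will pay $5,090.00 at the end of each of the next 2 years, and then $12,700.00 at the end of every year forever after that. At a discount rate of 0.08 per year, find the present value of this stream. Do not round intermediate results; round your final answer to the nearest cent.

$145179.36

PV of 2-year annuity: $5,090.00 × [1 − (1+0.08)^−2] / 0.08 = 9076.81756
Perpetuity value at year 2: $12,700.00 / 0.08 = 158750.00000
PV of perpetuity: 158750.00000 / (1+0.08)^2 = 136102.53772
Total PV = 9076.81756 + 136102.53772 = 145179.35528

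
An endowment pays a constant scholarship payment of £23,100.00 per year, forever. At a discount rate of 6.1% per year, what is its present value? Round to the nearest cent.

£378688.52

Level perpetuity: PV = C / r = £23,100.00 / 0.061 = £378,688.52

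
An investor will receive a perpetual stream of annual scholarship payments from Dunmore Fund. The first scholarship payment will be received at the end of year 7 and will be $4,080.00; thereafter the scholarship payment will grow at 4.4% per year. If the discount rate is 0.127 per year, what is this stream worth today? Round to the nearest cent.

Value at end of year 6: C₁ / (r − g) = $4,080.00 / (0.127 − 0.044) = $49,156.6265
Discount to today: PV = $49,156.6265 / (1 + 0.127)^6 = $49,156.6265 / 2.049007 = $23,990.46

$23990.46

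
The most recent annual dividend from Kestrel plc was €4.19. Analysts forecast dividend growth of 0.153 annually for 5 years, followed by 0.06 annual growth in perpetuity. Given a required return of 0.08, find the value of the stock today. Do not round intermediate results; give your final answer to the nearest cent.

D_1 = 4.83107
D_2 = 5.57022
D_3 = 6.42247
D_4 = 7.40511
D_5 = 8.53809
Terminal value at year 5: TV = D_5×(1+g_2)/(r−g_2) = 9.05037/0.02 = 452.51859
P_0 = D_1/(1+r)^1 + D_2/(1+r)^2 + D_3/(1+r)^3 + D_4/(1+r)^4 + D_5/(1+r)^5 + TV/(1+r)^5
    = 4.47321 + 4.77557 + 5.09836 + 5.44297 + 5.81088 + 307.97655 = 333.57755

€333.58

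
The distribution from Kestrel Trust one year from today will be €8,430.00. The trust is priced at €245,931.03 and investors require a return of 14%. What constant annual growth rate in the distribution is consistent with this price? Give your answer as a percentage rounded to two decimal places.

P = D₁/(r−g) ⇒ g = r − D₁/P = 0.14 − €8,430.00/€245,931.03 = 0.105722

10.57%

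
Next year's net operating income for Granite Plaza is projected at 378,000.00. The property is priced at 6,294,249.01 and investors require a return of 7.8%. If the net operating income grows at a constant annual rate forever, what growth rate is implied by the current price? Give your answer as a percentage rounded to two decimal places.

P = D₁/(r−g) ⇒ g = r − D₁/P = 0.078 − 378,000.00/6,294,249.01 = 0.017945

1.79%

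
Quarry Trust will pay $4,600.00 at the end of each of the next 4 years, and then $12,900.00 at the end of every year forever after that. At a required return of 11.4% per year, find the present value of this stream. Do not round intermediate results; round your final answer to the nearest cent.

PV of 4-year annuity: $4,600.00 × [1 − (1+0.114)^−4] / 0.114 = 14150.21806
Perpetuity value at year 4: $12,900.00 / 0.114 = 113157.89474
PV of perpetuity: 113157.89474 / (1+0.114)^4 = 73475.76147
Total PV = 14150.21806 + 73475.76147 = 87625.97954

$87625.98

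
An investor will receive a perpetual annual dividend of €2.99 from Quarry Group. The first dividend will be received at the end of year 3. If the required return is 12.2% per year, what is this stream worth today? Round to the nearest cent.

€19.47

Value at end of year 2: C / r = €2.99 / 0.122 = €24.5082
Discount to today: PV = €24.5082 / (1 + 0.122)^2 = €24.5082 / 1.258884 = €19.47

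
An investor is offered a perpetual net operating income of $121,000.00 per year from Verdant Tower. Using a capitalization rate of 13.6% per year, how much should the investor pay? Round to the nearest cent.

$889705.88

Level perpetuity: PV = C / r = $121,000.00 / 0.136 = $889,705.88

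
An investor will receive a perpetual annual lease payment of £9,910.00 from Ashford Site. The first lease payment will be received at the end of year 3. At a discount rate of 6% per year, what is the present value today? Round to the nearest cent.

£146997.75

Value at end of year 2: C / r = £9,910.00 / 0.06 = £165,166.6667
Discount to today: PV = £165,166.6667 / (1 + 0.06)^2 = £165,166.6667 / 1.123600 = £146,997.75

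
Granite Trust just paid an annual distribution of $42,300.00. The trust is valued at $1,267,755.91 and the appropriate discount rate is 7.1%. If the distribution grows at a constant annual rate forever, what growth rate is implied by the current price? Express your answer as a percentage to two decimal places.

P = D₀(1+g)/(r−g) ⇒ P(r−g) = D₀(1+g) ⇒ g(P+D₀) = P·r − D₀
g = (P·r − D₀)/(P + D₀) = ($1,267,755.91×0.071 − $42,300.00) / ($1,267,755.91 + $42,300.00) = 0.036419

3.64%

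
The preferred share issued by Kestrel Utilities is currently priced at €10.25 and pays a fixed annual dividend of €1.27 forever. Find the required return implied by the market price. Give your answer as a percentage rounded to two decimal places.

P = C/r ⇒ r = C/P = €1.27/€10.25 = 0.123902

12.39%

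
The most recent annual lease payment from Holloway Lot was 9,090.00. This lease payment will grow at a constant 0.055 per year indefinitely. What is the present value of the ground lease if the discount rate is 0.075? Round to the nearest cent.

479497.50

D₁ = D₀ × (1 + g) = 9,090.00 × 1.055 = 9,589.9500
Growing perpetuity: P = D₁ / (r − g) = 9,589.9500 / (0.075 − 0.055) = 479,497.50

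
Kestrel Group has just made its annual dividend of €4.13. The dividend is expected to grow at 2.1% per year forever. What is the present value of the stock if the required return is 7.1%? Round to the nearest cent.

€84.33

D₁ = D₀ × (1 + g) = €4.13 × 1.021 = €4.2167
Growing perpetuity: P = D₁ / (r − g) = €4.2167 / (0.071 − 0.021) = €84.33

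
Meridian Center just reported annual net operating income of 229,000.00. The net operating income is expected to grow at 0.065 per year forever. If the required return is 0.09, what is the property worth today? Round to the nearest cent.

9755400.00

D₁ = D₀ × (1 + g) = 229,000.00 × 1.065 = 243,885.0000
Growing perpetuity: P = D₁ / (r − g) = 243,885.0000 / (0.09 − 0.065) = 9,755,400.00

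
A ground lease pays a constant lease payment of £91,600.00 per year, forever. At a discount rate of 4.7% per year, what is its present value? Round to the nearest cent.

£1948936.17

Level perpetuity: PV = C / r = £91,600.00 / 0.047 = £1,948,936.17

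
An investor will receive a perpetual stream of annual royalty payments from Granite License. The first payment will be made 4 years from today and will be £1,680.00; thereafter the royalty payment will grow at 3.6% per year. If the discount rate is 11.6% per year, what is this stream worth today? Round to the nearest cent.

£15108.69

Value at end of year 3: C₁ / (r − g) = £1,680.00 / (0.116 − 0.036) = £21,000.0000
Discount to today: PV = £21,000.0000 / (1 + 0.116)^3 = £21,000.0000 / 1.389929 = £15,108.69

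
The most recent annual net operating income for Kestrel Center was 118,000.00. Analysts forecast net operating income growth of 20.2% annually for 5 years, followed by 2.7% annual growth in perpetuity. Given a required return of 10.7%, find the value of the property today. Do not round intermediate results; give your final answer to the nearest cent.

3046806.18

D_1 = 141836.00000
D_2 = 170486.87200
D_3 = 204925.22014
D_4 = 246320.11461
D_5 = 296076.77776
Terminal value at year 5: TV = D_5×(1+g_2)/(r−g_2) = 304070.85076/0.08 = 3800885.63456
P_0 = D_1/(1+r)^1 + D_2/(1+r)^2 + D_3/(1+r)^3 + D_4/(1+r)^4 + D_5/(1+r)^5 + TV/(1+r)^5
    = 128126.46793 + 139121.96428 + 151061.06690 + 164024.75376 + 178100.95214 + 2286370.97314 = 3046806.17816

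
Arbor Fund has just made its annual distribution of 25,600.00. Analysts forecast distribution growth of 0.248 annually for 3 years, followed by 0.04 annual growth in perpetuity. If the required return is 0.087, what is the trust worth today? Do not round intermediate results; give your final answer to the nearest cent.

959175.48

D_1 = 31948.80000
D_2 = 39872.10240
D_3 = 49760.38380
Terminal value at year 3: TV = D_3×(1+g_2)/(r−g_2) = 51750.79915/0.047 = 1101080.83292
P_0 = D_1/(1+r)^1 + D_2/(1+r)^2 + D_3/(1+r)^3 + TV/(1+r)^3
    = 29391.72033 + 33745.04781 + 38743.16437 + 857295.55204 = 959175.48456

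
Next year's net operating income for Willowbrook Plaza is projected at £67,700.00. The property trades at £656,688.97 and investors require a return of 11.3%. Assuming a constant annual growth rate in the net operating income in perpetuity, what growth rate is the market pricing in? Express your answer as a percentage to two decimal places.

P = D₁/(r−g) ⇒ g = r − D₁/P = 0.113 − £67,700.00/£656,688.97 = 0.009907

0.99%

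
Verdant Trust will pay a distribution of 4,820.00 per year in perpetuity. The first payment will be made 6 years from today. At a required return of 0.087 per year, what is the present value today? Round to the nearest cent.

36507.33

Value at end of year 5: C / r = 4,820.00 / 0.087 = 55,402.2989
Discount to today: PV = 55,402.2989 / (1 + 0.087)^5 = 55,402.2989 / 1.517566 = 36,507.33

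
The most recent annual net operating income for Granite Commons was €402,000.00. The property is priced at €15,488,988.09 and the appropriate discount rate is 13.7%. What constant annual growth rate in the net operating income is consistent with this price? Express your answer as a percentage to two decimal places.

P = D₀(1+g)/(r−g) ⇒ P(r−g) = D₀(1+g) ⇒ g(P+D₀) = P·r − D₀
g = (P·r − D₀)/(P + D₀) = (€15,488,988.09×0.137 − €402,000.00) / (€15,488,988.09 + €402,000.00) = 0.108237

10.82%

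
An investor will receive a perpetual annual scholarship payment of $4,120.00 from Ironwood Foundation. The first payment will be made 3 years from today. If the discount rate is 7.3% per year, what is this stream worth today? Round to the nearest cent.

$49020.18

Value at end of year 2: C / r = $4,120.00 / 0.073 = $56,438.3562
Discount to today: PV = $56,438.3562 / (1 + 0.073)^2 = $56,438.3562 / 1.151329 = $49,020.18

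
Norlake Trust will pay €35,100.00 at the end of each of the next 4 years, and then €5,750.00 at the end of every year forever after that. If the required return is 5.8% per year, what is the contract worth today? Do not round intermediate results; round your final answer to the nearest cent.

€201306.28

PV of 4-year annuity: €35,100.00 × [1 − (1+0.058)^−4] / 0.058 = 122184.28989
Perpetuity value at year 4: €5,750.00 / 0.058 = 99137.93103
PV of perpetuity: 99137.93103 / (1+0.058)^4 = 79121.98611
Total PV = 122184.28989 + 79121.98611 = 201306.27600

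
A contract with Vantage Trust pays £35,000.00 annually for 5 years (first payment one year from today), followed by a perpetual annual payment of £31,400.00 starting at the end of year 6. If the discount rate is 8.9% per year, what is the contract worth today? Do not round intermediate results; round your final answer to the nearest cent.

PV of 5-year annuity: £35,000.00 × [1 − (1+0.089)^−5] / 0.089 = 136491.76279
Perpetuity value at year 5: £31,400.00 / 0.089 = 352808.98876
PV of perpetuity: 352808.98876 / (1+0.089)^5 = 230356.37872
Total PV = 136491.76279 + 230356.37872 = 366848.14151

£366848.14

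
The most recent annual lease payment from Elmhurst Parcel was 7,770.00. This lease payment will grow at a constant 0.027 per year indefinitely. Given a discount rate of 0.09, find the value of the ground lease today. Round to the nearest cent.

D₁ = D₀ × (1 + g) = 7,770.00 × 1.027 = 7,979.7900
Growing perpetuity: P = D₁ / (r − g) = 7,979.7900 / (0.09 − 0.027) = 126,663.33

126663.33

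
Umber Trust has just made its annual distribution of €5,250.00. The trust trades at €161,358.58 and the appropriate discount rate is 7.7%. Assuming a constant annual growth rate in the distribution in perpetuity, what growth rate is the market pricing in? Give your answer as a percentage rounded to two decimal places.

P = D₀(1+g)/(r−g) ⇒ P(r−g) = D₀(1+g) ⇒ g(P+D₀) = P·r − D₀
g = (P·r − D₀)/(P + D₀) = (€161,358.58×0.077 − €5,250.00) / (€161,358.58 + €5,250.00) = 0.043063

4.31%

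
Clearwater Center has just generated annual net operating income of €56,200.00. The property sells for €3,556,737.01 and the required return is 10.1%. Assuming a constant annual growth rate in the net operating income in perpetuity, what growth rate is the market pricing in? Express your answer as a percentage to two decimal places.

8.39%

P = D₀(1+g)/(r−g) ⇒ P(r−g) = D₀(1+g) ⇒ g(P+D₀) = P·r − D₀
g = (P·r − D₀)/(P + D₀) = (€3,556,737.01×0.101 − €56,200.00) / (€3,556,737.01 + €56,200.00) = 0.083874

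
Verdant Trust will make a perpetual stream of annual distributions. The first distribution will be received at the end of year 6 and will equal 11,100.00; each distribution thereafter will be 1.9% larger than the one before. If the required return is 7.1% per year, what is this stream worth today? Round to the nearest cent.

Value at end of year 5: C₁ / (r − g) = 11,100.00 / (0.071 − 0.019) = 213,461.5385
Discount to today: PV = 213,461.5385 / (1 + 0.071)^5 = 213,461.5385 / 1.409118 = 151,485.92

151485.92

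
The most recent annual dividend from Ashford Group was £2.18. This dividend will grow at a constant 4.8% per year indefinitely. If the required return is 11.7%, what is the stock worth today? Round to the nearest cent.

£33.11

D₁ = D₀ × (1 + g) = £2.18 × 1.048 = £2.2846
Growing perpetuity: P = D₁ / (r − g) = £2.2846 / (0.117 − 0.048) = £33.11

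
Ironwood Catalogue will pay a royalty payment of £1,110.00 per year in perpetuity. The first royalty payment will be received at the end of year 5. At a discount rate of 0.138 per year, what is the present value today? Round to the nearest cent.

Value at end of year 4: C / r = £1,110.00 / 0.138 = £8,043.4783
Discount to today: PV = £8,043.4783 / (1 + 0.138)^4 = £8,043.4783 / 1.677139 = £4,795.95

£4795.95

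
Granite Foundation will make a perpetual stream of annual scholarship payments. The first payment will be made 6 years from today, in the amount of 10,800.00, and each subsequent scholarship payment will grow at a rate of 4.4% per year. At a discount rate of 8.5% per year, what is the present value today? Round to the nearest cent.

175182.70

Value at end of year 5: C₁ / (r − g) = 10,800.00 / (0.085 − 0.044) = 263,414.6341
Discount to today: PV = 263,414.6341 / (1 + 0.085)^5 = 263,414.6341 / 1.503657 = 175,182.70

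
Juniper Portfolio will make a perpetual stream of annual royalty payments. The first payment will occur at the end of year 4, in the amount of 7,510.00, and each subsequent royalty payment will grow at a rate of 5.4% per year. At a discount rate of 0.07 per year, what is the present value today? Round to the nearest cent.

383149.82

Value at end of year 3: C₁ / (r − g) = 7,510.00 / (0.07 − 0.054) = 469,375.0000
Discount to today: PV = 469,375.0000 / (1 + 0.07)^3 = 469,375.0000 / 1.225043 = 383,149.82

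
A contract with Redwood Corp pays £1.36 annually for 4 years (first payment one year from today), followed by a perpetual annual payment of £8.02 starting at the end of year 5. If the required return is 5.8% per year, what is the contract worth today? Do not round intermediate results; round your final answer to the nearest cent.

PV of 4-year annuity: £1.36 × [1 − (1+0.058)^−4] / 0.058 = 4.73421
Perpetuity value at year 4: £8.02 / 0.058 = 138.27586
PV of perpetuity: 138.27586 / (1+0.058)^4 = 110.35797
Total PV = 4.73421 + 110.35797 = 115.09218

£115.09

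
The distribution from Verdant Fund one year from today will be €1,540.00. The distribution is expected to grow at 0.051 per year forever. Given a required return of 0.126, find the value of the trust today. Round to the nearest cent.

€20533.33

Growing perpetuity: P = D₁ / (r − g) = €1,540.0000 / (0.126 − 0.051) = €20,533.33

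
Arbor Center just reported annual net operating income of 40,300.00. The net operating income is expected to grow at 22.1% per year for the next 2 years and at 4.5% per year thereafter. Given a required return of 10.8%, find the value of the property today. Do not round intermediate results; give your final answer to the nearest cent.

905118.46

D_1 = 49206.30000
D_2 = 60080.89230
Terminal value at year 2: TV = D_2×(1+g_2)/(r−g_2) = 62784.53245/0.063 = 996579.88021
P_0 = D_1/(1+r)^1 + D_2/(1+r)^2 + TV/(1+r)^2
    = 44410.01805 + 48939.19859 + 811769.24648 = 905118.46313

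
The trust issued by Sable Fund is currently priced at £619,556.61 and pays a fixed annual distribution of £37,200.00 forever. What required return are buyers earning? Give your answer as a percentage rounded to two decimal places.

P = C/r ⇒ r = C/P = £37,200.00/£619,556.61 = 0.060043

6.00%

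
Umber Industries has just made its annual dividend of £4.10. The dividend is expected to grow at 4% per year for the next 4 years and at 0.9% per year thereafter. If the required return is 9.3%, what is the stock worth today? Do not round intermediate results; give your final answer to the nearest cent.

D_1 = 4.26400
D_2 = 4.43456
D_3 = 4.61194
D_4 = 4.79642
Terminal value at year 4: TV = D_4×(1+g_2)/(r−g_2) = 4.83959/0.084 = 57.61414
P_0 = D_1/(1+r)^1 + D_2/(1+r)^2 + D_3/(1+r)^3 + D_4/(1+r)^4 + TV/(1+r)^4
    = 3.90119 + 3.71202 + 3.53202 + 3.36075 + 40.36904 = 54.87503

£54.88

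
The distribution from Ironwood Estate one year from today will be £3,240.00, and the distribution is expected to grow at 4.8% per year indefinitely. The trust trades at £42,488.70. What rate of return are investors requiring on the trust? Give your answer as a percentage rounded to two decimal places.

12.43%

P = D₁/(r − g) ⇒ r = D₁/P + g = £3,240.0000/£42,488.70 + 0.048 = 0.076256 + 0.048 = 0.124256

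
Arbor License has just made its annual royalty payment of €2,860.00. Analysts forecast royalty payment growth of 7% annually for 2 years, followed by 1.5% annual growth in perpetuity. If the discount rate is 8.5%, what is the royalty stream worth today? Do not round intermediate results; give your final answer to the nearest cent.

D_1 = 3060.20000
D_2 = 3274.41400
Terminal value at year 2: TV = D_2×(1+g_2)/(r−g_2) = 3323.53021/0.07 = 47479.00300
P_0 = D_1/(1+r)^1 + D_2/(1+r)^2 + TV/(1+r)^2
    = 2820.46083 + 2781.46828 + 40331.29011 = 45933.21922

€45933.22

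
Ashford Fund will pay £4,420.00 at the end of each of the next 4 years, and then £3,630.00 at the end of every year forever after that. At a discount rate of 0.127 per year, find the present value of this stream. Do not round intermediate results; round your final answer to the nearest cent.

£30947.23

PV of 4-year annuity: £4,420.00 × [1 − (1+0.127)^−4] / 0.127 = 13229.53659
Perpetuity value at year 4: £3,630.00 / 0.127 = 28582.67717
PV of perpetuity: 28582.67717 / (1+0.127)^4 = 17717.69576
Total PV = 13229.53659 + 17717.69576 = 30947.23235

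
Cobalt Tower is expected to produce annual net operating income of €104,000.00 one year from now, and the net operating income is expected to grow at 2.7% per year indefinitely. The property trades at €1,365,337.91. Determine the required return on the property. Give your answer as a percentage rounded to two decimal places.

P = D₁/(r − g) ⇒ r = D₁/P + g = €104,000.0000/€1,365,337.91 + 0.027 = 0.076172 + 0.027 = 0.103172

10.32%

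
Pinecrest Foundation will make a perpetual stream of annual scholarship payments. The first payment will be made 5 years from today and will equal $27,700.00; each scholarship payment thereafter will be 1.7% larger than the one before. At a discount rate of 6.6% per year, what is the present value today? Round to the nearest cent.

Value at end of year 4: C₁ / (r − g) = $27,700.00 / (0.066 − 0.017) = $565,306.1224
Discount to today: PV = $565,306.1224 / (1 + 0.066)^4 = $565,306.1224 / 1.291305 = $437,778.94

$437778.94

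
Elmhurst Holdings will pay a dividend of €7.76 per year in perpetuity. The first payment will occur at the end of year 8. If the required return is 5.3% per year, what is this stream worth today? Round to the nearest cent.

€102.00

Value at end of year 7: C / r = €7.76 / 0.053 = €146.4151
Discount to today: PV = €146.4151 / (1 + 0.053)^7 = €146.4151 / 1.435485 = €102.00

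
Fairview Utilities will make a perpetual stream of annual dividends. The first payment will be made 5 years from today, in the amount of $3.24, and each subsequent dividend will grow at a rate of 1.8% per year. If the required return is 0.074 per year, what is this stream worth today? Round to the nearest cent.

$43.49

Value at end of year 4: C₁ / (r − g) = $3.24 / (0.074 − 0.018) = $57.8571
Discount to today: PV = $57.8571 / (1 + 0.074)^4 = $57.8571 / 1.330507 = $43.49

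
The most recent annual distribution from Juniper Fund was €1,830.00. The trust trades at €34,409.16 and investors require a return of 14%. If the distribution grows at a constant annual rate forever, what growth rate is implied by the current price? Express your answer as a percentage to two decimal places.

8.24%

P = D₀(1+g)/(r−g) ⇒ P(r−g) = D₀(1+g) ⇒ g(P+D₀) = P·r − D₀
g = (P·r − D₀)/(P + D₀) = (€34,409.16×0.14 − €1,830.00) / (€34,409.16 + €1,830.00) = 0.082432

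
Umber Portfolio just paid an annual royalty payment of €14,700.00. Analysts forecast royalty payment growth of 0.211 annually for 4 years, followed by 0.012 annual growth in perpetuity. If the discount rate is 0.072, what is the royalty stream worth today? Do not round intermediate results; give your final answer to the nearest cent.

€484275.78

D_1 = 17801.70000
D_2 = 21557.85870
D_3 = 26106.56689
D_4 = 31615.05250
Terminal value at year 4: TV = D_4×(1+g_2)/(r−g_2) = 31994.43313/0.06 = 533240.55214
P_0 = D_1/(1+r)^1 + D_2/(1+r)^2 + D_3/(1+r)^3 + D_4/(1+r)^4 + TV/(1+r)^4
    = 16606.06343 + 18759.27502 + 21191.68101 + 23939.48293 + 403779.27882 = 484275.78121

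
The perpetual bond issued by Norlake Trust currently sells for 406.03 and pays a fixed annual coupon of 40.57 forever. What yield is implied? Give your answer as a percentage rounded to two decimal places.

9.99%

P = C/r ⇒ r = C/P = 40.57/406.03 = 0.099919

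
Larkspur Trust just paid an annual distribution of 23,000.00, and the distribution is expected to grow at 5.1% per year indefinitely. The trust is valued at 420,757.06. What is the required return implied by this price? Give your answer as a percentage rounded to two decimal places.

10.85%

D₁ = 23,000.00 × 1.051 = 24,173.0000
P = D₁/(r − g) ⇒ r = D₁/P + g = 24,173.0000/420,757.06 + 0.051 = 0.057451 + 0.051 = 0.108451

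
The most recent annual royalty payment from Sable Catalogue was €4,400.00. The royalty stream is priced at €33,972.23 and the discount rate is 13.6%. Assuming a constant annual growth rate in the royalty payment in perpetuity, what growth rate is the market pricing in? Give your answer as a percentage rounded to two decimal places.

P = D₀(1+g)/(r−g) ⇒ P(r−g) = D₀(1+g) ⇒ g(P+D₀) = P·r − D₀
g = (P·r − D₀)/(P + D₀) = (€33,972.23×0.136 − €4,400.00) / (€33,972.23 + €4,400.00) = 0.005739

0.57%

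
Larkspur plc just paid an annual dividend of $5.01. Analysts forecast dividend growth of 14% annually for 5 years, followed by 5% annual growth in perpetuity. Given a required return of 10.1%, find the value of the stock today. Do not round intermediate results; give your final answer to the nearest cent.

$150.60

D_1 = 5.71140
D_2 = 6.51100
D_3 = 7.42254
D_4 = 8.46169
D_5 = 9.64633
Terminal value at year 5: TV = D_5×(1+g_2)/(r−g_2) = 10.12864/0.051 = 198.60085
P_0 = D_1/(1+r)^1 + D_2/(1+r)^2 + D_3/(1+r)^3 + D_4/(1+r)^4 + D_5/(1+r)^5 + TV/(1+r)^5
    = 5.18747 + 5.37122 + 5.56148 + 5.75848 + 5.96246 + 122.75650 = 150.59761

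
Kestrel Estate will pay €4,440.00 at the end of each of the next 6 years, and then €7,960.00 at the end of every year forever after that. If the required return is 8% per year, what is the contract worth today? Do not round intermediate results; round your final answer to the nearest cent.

€83227.46

PV of 6-year annuity: €4,440.00 × [1 − (1+0.08)^−6] / 0.08 = 20525.58571
Perpetuity value at year 6: €7,960.00 / 0.08 = 99500.00000
PV of perpetuity: 99500.00000 / (1+0.08)^6 = 62701.87787
Total PV = 20525.58571 + 62701.87787 = 83227.46358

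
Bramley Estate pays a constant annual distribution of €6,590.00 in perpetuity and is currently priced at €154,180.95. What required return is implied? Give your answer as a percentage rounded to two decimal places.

4.27%

P = C/r ⇒ r = C/P = €6,590.00/€154,180.95 = 0.042742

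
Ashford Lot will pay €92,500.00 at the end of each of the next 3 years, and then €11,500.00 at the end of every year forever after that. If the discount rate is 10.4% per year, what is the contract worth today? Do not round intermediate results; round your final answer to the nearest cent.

PV of 3-year annuity: €92,500.00 × [1 − (1+0.104)^−3] / 0.104 = 228423.51256
Perpetuity value at year 3: €11,500.00 / 0.104 = 110576.92308
PV of perpetuity: 110576.92308 / (1+0.104)^3 = 82178.32422
Total PV = 228423.51256 + 82178.32422 = 310601.83678

€310601.84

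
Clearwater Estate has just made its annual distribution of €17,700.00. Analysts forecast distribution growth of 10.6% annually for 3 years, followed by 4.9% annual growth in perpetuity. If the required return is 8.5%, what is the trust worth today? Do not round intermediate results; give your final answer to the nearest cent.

€601471.09

D_1 = 19576.20000
D_2 = 21651.27720
D_3 = 23946.31258
Terminal value at year 3: TV = D_3×(1+g_2)/(r−g_2) = 25119.68190/0.036 = 697768.94166
P_0 = D_1/(1+r)^1 + D_2/(1+r)^2 + D_3/(1+r)^3 + TV/(1+r)^3
    = 18042.58065 + 18391.79188 + 18747.76205 + 546288.95526 = 601471.08984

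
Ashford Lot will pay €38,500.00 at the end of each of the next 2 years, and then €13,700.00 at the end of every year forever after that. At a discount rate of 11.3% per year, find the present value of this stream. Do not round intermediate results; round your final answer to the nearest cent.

PV of 2-year annuity: €38,500.00 × [1 − (1+0.113)^−2] / 0.113 = 65670.43573
Perpetuity value at year 2: €13,700.00 / 0.113 = 121238.93805
PV of perpetuity: 121238.93805 / (1+0.113)^2 = 97870.49729
Total PV = 65670.43573 + 97870.49729 = 163540.93302

€163540.93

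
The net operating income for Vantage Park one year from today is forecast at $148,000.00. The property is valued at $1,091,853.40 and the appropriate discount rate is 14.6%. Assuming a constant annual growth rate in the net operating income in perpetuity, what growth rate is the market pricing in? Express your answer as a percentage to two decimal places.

P = D₁/(r−g) ⇒ g = r − D₁/P = 0.146 − $148,000.00/$1,091,853.40 = 0.010451

1.05%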